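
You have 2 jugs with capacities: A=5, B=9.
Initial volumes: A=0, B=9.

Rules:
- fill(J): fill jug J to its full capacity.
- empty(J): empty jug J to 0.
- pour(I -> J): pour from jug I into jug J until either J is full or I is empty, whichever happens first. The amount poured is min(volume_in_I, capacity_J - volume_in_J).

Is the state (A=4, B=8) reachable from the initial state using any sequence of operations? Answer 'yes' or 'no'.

BFS explored all 28 reachable states.
Reachable set includes: (0,0), (0,1), (0,2), (0,3), (0,4), (0,5), (0,6), (0,7), (0,8), (0,9), (1,0), (1,9) ...
Target (A=4, B=8) not in reachable set → no.

Answer: no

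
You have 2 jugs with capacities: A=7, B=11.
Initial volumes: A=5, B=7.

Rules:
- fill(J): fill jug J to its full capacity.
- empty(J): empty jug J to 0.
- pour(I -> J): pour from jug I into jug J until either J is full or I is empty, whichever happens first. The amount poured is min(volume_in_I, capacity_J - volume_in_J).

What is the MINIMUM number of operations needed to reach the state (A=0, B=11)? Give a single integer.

Answer: 2

Derivation:
BFS from (A=5, B=7). One shortest path:
  1. empty(A) -> (A=0 B=7)
  2. fill(B) -> (A=0 B=11)
Reached target in 2 moves.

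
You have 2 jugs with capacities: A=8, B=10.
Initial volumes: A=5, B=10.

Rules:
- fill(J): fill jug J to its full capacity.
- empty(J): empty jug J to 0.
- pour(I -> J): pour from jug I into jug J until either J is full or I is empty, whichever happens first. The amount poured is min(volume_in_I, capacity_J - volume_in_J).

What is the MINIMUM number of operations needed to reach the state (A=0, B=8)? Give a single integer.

Answer: 3

Derivation:
BFS from (A=5, B=10). One shortest path:
  1. fill(A) -> (A=8 B=10)
  2. empty(B) -> (A=8 B=0)
  3. pour(A -> B) -> (A=0 B=8)
Reached target in 3 moves.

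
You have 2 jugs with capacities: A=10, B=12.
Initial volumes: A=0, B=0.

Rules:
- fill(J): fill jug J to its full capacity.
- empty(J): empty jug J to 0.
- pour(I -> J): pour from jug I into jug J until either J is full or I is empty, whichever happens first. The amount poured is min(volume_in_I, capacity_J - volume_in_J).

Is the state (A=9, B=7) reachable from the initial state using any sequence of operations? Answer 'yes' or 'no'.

Answer: no

Derivation:
BFS explored all 22 reachable states.
Reachable set includes: (0,0), (0,2), (0,4), (0,6), (0,8), (0,10), (0,12), (2,0), (2,12), (4,0), (4,12), (6,0) ...
Target (A=9, B=7) not in reachable set → no.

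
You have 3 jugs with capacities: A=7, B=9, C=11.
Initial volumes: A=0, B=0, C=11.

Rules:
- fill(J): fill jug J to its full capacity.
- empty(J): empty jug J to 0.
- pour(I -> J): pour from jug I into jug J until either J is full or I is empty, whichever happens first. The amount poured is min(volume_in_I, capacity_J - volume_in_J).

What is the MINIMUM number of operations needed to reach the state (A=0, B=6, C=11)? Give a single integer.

BFS from (A=0, B=0, C=11). One shortest path:
  1. fill(B) -> (A=0 B=9 C=11)
  2. pour(B -> A) -> (A=7 B=2 C=11)
  3. empty(A) -> (A=0 B=2 C=11)
  4. pour(C -> A) -> (A=7 B=2 C=4)
  5. empty(A) -> (A=0 B=2 C=4)
  6. pour(C -> B) -> (A=0 B=6 C=0)
  7. fill(C) -> (A=0 B=6 C=11)
Reached target in 7 moves.

Answer: 7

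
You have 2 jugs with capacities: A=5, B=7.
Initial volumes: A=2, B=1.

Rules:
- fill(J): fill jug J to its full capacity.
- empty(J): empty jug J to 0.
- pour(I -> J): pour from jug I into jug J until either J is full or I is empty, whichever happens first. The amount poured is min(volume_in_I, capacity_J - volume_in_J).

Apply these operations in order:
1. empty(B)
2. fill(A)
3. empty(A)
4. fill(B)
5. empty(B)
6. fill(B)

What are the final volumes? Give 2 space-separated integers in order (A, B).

Step 1: empty(B) -> (A=2 B=0)
Step 2: fill(A) -> (A=5 B=0)
Step 3: empty(A) -> (A=0 B=0)
Step 4: fill(B) -> (A=0 B=7)
Step 5: empty(B) -> (A=0 B=0)
Step 6: fill(B) -> (A=0 B=7)

Answer: 0 7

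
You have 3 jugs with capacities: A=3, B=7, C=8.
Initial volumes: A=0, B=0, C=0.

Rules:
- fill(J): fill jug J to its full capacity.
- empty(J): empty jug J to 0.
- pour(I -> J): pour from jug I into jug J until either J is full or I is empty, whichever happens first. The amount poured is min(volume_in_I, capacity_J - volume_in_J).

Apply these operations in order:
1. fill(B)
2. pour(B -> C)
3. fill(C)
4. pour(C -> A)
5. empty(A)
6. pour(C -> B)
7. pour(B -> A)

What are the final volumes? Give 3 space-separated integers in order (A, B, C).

Step 1: fill(B) -> (A=0 B=7 C=0)
Step 2: pour(B -> C) -> (A=0 B=0 C=7)
Step 3: fill(C) -> (A=0 B=0 C=8)
Step 4: pour(C -> A) -> (A=3 B=0 C=5)
Step 5: empty(A) -> (A=0 B=0 C=5)
Step 6: pour(C -> B) -> (A=0 B=5 C=0)
Step 7: pour(B -> A) -> (A=3 B=2 C=0)

Answer: 3 2 0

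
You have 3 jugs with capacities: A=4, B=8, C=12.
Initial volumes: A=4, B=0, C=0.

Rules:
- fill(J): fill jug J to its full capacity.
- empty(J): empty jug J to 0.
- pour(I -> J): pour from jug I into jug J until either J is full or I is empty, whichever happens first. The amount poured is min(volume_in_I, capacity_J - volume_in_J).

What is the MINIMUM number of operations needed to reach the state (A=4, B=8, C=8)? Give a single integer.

BFS from (A=4, B=0, C=0). One shortest path:
  1. fill(B) -> (A=4 B=8 C=0)
  2. pour(B -> C) -> (A=4 B=0 C=8)
  3. fill(B) -> (A=4 B=8 C=8)
Reached target in 3 moves.

Answer: 3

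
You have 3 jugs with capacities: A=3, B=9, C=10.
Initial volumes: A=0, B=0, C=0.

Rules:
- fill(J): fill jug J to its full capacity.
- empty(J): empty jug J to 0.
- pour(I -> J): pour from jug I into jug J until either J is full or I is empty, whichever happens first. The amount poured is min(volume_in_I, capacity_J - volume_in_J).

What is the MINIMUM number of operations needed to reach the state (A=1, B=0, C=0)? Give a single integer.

Answer: 4

Derivation:
BFS from (A=0, B=0, C=0). One shortest path:
  1. fill(C) -> (A=0 B=0 C=10)
  2. pour(C -> B) -> (A=0 B=9 C=1)
  3. empty(B) -> (A=0 B=0 C=1)
  4. pour(C -> A) -> (A=1 B=0 C=0)
Reached target in 4 moves.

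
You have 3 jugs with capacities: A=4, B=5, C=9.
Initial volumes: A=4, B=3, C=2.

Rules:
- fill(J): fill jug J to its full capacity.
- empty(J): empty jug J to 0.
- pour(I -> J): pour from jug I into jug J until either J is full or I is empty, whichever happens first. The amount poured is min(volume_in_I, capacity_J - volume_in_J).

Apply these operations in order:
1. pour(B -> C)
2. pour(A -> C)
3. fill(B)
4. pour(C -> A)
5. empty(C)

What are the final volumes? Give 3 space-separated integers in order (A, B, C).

Step 1: pour(B -> C) -> (A=4 B=0 C=5)
Step 2: pour(A -> C) -> (A=0 B=0 C=9)
Step 3: fill(B) -> (A=0 B=5 C=9)
Step 4: pour(C -> A) -> (A=4 B=5 C=5)
Step 5: empty(C) -> (A=4 B=5 C=0)

Answer: 4 5 0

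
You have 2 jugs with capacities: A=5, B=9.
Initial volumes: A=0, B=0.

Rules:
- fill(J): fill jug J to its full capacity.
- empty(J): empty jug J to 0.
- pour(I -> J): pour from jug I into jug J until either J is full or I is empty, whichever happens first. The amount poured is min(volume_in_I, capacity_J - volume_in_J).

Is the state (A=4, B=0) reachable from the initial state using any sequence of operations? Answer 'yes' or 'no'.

BFS from (A=0, B=0):
  1. fill(B) -> (A=0 B=9)
  2. pour(B -> A) -> (A=5 B=4)
  3. empty(A) -> (A=0 B=4)
  4. pour(B -> A) -> (A=4 B=0)
Target reached → yes.

Answer: yes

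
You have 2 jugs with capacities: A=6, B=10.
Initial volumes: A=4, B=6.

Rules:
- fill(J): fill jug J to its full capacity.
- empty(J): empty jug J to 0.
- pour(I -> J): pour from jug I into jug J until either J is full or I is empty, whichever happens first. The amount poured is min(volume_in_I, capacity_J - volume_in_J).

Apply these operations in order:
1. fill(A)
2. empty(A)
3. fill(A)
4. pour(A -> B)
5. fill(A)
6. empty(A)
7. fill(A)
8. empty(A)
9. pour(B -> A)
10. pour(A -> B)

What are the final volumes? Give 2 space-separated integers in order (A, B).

Step 1: fill(A) -> (A=6 B=6)
Step 2: empty(A) -> (A=0 B=6)
Step 3: fill(A) -> (A=6 B=6)
Step 4: pour(A -> B) -> (A=2 B=10)
Step 5: fill(A) -> (A=6 B=10)
Step 6: empty(A) -> (A=0 B=10)
Step 7: fill(A) -> (A=6 B=10)
Step 8: empty(A) -> (A=0 B=10)
Step 9: pour(B -> A) -> (A=6 B=4)
Step 10: pour(A -> B) -> (A=0 B=10)

Answer: 0 10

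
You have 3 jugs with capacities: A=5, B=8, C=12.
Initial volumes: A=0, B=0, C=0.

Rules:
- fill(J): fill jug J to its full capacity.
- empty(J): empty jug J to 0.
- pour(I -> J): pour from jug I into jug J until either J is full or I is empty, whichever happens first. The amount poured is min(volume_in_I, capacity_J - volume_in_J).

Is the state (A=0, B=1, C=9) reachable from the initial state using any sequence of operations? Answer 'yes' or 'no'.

Answer: yes

Derivation:
BFS from (A=0, B=0, C=0):
  1. fill(A) -> (A=5 B=0 C=0)
  2. fill(B) -> (A=5 B=8 C=0)
  3. pour(B -> C) -> (A=5 B=0 C=8)
  4. pour(A -> B) -> (A=0 B=5 C=8)
  5. fill(A) -> (A=5 B=5 C=8)
  6. pour(A -> C) -> (A=1 B=5 C=12)
  7. pour(C -> B) -> (A=1 B=8 C=9)
  8. empty(B) -> (A=1 B=0 C=9)
  9. pour(A -> B) -> (A=0 B=1 C=9)
Target reached → yes.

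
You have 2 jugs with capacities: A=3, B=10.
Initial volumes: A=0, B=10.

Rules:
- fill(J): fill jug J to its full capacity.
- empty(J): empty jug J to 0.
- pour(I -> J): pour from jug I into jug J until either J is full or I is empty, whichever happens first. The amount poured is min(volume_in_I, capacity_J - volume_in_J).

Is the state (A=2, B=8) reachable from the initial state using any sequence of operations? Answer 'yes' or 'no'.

Answer: no

Derivation:
BFS explored all 26 reachable states.
Reachable set includes: (0,0), (0,1), (0,2), (0,3), (0,4), (0,5), (0,6), (0,7), (0,8), (0,9), (0,10), (1,0) ...
Target (A=2, B=8) not in reachable set → no.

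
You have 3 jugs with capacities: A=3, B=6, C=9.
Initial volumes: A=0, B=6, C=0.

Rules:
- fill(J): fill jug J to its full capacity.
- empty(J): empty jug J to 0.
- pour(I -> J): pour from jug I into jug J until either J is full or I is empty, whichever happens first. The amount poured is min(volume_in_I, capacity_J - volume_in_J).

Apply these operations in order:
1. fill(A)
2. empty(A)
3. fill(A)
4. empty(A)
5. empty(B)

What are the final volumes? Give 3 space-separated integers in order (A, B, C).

Answer: 0 0 0

Derivation:
Step 1: fill(A) -> (A=3 B=6 C=0)
Step 2: empty(A) -> (A=0 B=6 C=0)
Step 3: fill(A) -> (A=3 B=6 C=0)
Step 4: empty(A) -> (A=0 B=6 C=0)
Step 5: empty(B) -> (A=0 B=0 C=0)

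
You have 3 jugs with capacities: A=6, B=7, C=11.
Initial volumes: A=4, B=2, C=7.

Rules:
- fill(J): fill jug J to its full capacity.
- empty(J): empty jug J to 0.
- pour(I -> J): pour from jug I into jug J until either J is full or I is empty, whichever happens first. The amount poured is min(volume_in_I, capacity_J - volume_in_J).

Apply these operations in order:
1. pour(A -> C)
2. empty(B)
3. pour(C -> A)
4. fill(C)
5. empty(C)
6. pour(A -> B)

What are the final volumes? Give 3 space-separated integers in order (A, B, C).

Answer: 0 6 0

Derivation:
Step 1: pour(A -> C) -> (A=0 B=2 C=11)
Step 2: empty(B) -> (A=0 B=0 C=11)
Step 3: pour(C -> A) -> (A=6 B=0 C=5)
Step 4: fill(C) -> (A=6 B=0 C=11)
Step 5: empty(C) -> (A=6 B=0 C=0)
Step 6: pour(A -> B) -> (A=0 B=6 C=0)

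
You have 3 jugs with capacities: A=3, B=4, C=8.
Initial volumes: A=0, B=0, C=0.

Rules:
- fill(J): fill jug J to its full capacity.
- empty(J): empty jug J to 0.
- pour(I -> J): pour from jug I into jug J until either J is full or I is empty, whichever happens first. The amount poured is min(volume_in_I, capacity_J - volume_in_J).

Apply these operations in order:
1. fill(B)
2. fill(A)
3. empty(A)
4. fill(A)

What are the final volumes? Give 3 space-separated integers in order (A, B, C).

Step 1: fill(B) -> (A=0 B=4 C=0)
Step 2: fill(A) -> (A=3 B=4 C=0)
Step 3: empty(A) -> (A=0 B=4 C=0)
Step 4: fill(A) -> (A=3 B=4 C=0)

Answer: 3 4 0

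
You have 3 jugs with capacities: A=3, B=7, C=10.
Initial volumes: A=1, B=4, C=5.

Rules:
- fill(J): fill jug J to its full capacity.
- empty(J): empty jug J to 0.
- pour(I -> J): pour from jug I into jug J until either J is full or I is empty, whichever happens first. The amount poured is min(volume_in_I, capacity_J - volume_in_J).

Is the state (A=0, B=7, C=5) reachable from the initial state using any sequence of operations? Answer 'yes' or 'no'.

BFS from (A=1, B=4, C=5):
  1. fill(A) -> (A=3 B=4 C=5)
  2. pour(A -> B) -> (A=0 B=7 C=5)
Target reached → yes.

Answer: yes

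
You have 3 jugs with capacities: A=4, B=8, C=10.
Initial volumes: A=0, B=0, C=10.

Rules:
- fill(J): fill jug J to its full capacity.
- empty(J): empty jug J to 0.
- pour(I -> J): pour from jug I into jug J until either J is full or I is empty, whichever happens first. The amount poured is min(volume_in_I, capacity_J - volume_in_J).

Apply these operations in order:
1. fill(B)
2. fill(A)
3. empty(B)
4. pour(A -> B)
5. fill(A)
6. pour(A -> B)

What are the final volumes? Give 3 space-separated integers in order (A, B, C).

Step 1: fill(B) -> (A=0 B=8 C=10)
Step 2: fill(A) -> (A=4 B=8 C=10)
Step 3: empty(B) -> (A=4 B=0 C=10)
Step 4: pour(A -> B) -> (A=0 B=4 C=10)
Step 5: fill(A) -> (A=4 B=4 C=10)
Step 6: pour(A -> B) -> (A=0 B=8 C=10)

Answer: 0 8 10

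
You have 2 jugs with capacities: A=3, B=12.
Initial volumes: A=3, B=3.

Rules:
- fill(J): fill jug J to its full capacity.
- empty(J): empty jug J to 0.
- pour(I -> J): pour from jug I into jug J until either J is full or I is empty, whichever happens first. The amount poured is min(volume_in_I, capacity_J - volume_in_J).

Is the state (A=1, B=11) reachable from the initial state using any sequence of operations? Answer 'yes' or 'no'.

Answer: no

Derivation:
BFS explored all 10 reachable states.
Reachable set includes: (0,0), (0,3), (0,6), (0,9), (0,12), (3,0), (3,3), (3,6), (3,9), (3,12)
Target (A=1, B=11) not in reachable set → no.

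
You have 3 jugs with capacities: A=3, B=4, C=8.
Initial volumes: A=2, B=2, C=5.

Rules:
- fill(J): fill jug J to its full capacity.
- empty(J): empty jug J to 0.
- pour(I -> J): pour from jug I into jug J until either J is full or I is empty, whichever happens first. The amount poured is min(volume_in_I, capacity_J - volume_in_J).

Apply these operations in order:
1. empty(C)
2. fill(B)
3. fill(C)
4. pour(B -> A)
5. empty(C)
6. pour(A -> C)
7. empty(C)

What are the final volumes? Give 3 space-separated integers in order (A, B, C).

Answer: 0 3 0

Derivation:
Step 1: empty(C) -> (A=2 B=2 C=0)
Step 2: fill(B) -> (A=2 B=4 C=0)
Step 3: fill(C) -> (A=2 B=4 C=8)
Step 4: pour(B -> A) -> (A=3 B=3 C=8)
Step 5: empty(C) -> (A=3 B=3 C=0)
Step 6: pour(A -> C) -> (A=0 B=3 C=3)
Step 7: empty(C) -> (A=0 B=3 C=0)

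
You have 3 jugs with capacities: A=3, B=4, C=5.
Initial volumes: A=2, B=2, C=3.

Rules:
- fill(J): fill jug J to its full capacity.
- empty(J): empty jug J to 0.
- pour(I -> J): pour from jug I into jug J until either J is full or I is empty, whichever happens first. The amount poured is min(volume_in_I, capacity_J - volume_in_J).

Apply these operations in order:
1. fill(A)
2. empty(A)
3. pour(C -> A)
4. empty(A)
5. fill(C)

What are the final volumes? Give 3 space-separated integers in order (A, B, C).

Answer: 0 2 5

Derivation:
Step 1: fill(A) -> (A=3 B=2 C=3)
Step 2: empty(A) -> (A=0 B=2 C=3)
Step 3: pour(C -> A) -> (A=3 B=2 C=0)
Step 4: empty(A) -> (A=0 B=2 C=0)
Step 5: fill(C) -> (A=0 B=2 C=5)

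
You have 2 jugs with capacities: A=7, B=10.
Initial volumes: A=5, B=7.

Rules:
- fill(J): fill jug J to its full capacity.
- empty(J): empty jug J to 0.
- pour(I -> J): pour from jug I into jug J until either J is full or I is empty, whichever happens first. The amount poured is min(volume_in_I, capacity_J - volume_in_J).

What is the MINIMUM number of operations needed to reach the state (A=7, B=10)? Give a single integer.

Answer: 2

Derivation:
BFS from (A=5, B=7). One shortest path:
  1. fill(A) -> (A=7 B=7)
  2. fill(B) -> (A=7 B=10)
Reached target in 2 moves.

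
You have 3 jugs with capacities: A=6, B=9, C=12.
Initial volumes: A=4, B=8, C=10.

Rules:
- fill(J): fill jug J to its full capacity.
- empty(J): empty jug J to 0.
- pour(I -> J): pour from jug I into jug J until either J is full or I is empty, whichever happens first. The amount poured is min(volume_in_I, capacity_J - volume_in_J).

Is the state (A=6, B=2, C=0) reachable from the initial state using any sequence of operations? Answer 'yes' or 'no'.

BFS from (A=4, B=8, C=10):
  1. empty(A) -> (A=0 B=8 C=10)
  2. empty(C) -> (A=0 B=8 C=0)
  3. pour(B -> A) -> (A=6 B=2 C=0)
Target reached → yes.

Answer: yes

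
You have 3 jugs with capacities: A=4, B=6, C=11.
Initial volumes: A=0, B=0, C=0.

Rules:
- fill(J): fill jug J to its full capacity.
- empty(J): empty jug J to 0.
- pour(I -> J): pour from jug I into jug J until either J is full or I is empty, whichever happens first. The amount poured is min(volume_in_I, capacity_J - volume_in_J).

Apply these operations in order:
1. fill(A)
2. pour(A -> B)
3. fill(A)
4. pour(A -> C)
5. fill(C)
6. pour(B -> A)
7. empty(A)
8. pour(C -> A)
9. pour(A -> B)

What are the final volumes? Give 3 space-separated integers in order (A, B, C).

Answer: 0 4 7

Derivation:
Step 1: fill(A) -> (A=4 B=0 C=0)
Step 2: pour(A -> B) -> (A=0 B=4 C=0)
Step 3: fill(A) -> (A=4 B=4 C=0)
Step 4: pour(A -> C) -> (A=0 B=4 C=4)
Step 5: fill(C) -> (A=0 B=4 C=11)
Step 6: pour(B -> A) -> (A=4 B=0 C=11)
Step 7: empty(A) -> (A=0 B=0 C=11)
Step 8: pour(C -> A) -> (A=4 B=0 C=7)
Step 9: pour(A -> B) -> (A=0 B=4 C=7)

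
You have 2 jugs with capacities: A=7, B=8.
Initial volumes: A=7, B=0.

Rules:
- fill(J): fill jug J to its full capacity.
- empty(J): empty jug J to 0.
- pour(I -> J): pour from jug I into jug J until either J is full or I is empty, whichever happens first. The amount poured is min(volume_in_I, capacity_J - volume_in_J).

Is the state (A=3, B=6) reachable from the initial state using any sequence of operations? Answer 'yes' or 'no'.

Answer: no

Derivation:
BFS explored all 30 reachable states.
Reachable set includes: (0,0), (0,1), (0,2), (0,3), (0,4), (0,5), (0,6), (0,7), (0,8), (1,0), (1,8), (2,0) ...
Target (A=3, B=6) not in reachable set → no.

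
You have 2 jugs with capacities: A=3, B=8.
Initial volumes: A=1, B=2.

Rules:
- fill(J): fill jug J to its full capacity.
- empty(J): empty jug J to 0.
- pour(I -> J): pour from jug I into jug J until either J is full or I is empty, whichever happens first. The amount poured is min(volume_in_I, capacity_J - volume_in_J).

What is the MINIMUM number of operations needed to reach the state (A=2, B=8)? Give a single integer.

BFS from (A=1, B=2). One shortest path:
  1. empty(A) -> (A=0 B=2)
  2. pour(B -> A) -> (A=2 B=0)
  3. fill(B) -> (A=2 B=8)
Reached target in 3 moves.

Answer: 3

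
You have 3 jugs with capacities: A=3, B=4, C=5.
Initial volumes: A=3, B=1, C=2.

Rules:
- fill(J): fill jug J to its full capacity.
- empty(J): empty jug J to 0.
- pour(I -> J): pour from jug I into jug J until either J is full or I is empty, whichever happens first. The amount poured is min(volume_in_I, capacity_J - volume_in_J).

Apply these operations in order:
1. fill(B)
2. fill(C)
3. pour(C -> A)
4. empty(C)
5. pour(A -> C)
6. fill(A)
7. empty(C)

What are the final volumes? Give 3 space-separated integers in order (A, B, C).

Answer: 3 4 0

Derivation:
Step 1: fill(B) -> (A=3 B=4 C=2)
Step 2: fill(C) -> (A=3 B=4 C=5)
Step 3: pour(C -> A) -> (A=3 B=4 C=5)
Step 4: empty(C) -> (A=3 B=4 C=0)
Step 5: pour(A -> C) -> (A=0 B=4 C=3)
Step 6: fill(A) -> (A=3 B=4 C=3)
Step 7: empty(C) -> (A=3 B=4 C=0)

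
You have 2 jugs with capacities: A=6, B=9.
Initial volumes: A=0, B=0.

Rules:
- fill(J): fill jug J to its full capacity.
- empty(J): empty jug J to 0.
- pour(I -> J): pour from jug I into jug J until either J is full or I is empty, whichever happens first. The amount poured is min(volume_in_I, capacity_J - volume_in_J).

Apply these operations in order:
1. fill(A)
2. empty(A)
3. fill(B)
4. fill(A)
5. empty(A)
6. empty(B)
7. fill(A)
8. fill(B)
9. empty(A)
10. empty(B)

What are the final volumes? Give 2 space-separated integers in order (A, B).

Answer: 0 0

Derivation:
Step 1: fill(A) -> (A=6 B=0)
Step 2: empty(A) -> (A=0 B=0)
Step 3: fill(B) -> (A=0 B=9)
Step 4: fill(A) -> (A=6 B=9)
Step 5: empty(A) -> (A=0 B=9)
Step 6: empty(B) -> (A=0 B=0)
Step 7: fill(A) -> (A=6 B=0)
Step 8: fill(B) -> (A=6 B=9)
Step 9: empty(A) -> (A=0 B=9)
Step 10: empty(B) -> (A=0 B=0)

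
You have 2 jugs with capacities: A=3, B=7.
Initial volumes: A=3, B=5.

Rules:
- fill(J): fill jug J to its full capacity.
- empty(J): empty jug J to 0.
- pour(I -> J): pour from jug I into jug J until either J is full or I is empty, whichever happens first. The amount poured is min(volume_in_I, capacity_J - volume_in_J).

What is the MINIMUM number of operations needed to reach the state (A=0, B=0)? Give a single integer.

Answer: 2

Derivation:
BFS from (A=3, B=5). One shortest path:
  1. empty(A) -> (A=0 B=5)
  2. empty(B) -> (A=0 B=0)
Reached target in 2 moves.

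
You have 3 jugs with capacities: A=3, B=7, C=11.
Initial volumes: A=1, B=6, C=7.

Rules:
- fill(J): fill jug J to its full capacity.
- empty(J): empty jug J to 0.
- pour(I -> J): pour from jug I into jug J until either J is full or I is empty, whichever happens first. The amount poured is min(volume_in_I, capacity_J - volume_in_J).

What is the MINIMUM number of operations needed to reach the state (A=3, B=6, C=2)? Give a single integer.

Answer: 3

Derivation:
BFS from (A=1, B=6, C=7). One shortest path:
  1. pour(C -> A) -> (A=3 B=6 C=5)
  2. empty(A) -> (A=0 B=6 C=5)
  3. pour(C -> A) -> (A=3 B=6 C=2)
Reached target in 3 moves.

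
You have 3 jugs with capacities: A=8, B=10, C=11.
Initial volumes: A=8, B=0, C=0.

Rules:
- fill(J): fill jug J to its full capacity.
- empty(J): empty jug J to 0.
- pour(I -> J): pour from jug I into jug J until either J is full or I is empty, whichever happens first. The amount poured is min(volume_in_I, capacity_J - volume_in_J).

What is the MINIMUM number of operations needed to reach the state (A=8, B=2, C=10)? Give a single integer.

Answer: 5

Derivation:
BFS from (A=8, B=0, C=0). One shortest path:
  1. empty(A) -> (A=0 B=0 C=0)
  2. fill(B) -> (A=0 B=10 C=0)
  3. pour(B -> C) -> (A=0 B=0 C=10)
  4. fill(B) -> (A=0 B=10 C=10)
  5. pour(B -> A) -> (A=8 B=2 C=10)
Reached target in 5 moves.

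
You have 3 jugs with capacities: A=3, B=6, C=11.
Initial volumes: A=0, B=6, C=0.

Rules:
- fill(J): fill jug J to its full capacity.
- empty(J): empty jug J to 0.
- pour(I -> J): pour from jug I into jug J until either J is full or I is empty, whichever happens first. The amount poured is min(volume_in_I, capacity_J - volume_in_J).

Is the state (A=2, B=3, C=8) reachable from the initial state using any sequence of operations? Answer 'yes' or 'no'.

BFS explored all 236 reachable states.
Reachable set includes: (0,0,0), (0,0,1), (0,0,2), (0,0,3), (0,0,4), (0,0,5), (0,0,6), (0,0,7), (0,0,8), (0,0,9), (0,0,10), (0,0,11) ...
Target (A=2, B=3, C=8) not in reachable set → no.

Answer: no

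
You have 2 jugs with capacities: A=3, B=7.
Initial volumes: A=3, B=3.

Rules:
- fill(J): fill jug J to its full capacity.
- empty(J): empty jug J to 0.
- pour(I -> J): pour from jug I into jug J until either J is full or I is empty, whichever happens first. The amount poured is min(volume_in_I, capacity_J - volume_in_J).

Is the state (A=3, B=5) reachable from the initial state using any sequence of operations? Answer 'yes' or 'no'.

Answer: yes

Derivation:
BFS from (A=3, B=3):
  1. pour(A -> B) -> (A=0 B=6)
  2. fill(A) -> (A=3 B=6)
  3. pour(A -> B) -> (A=2 B=7)
  4. empty(B) -> (A=2 B=0)
  5. pour(A -> B) -> (A=0 B=2)
  6. fill(A) -> (A=3 B=2)
  7. pour(A -> B) -> (A=0 B=5)
  8. fill(A) -> (A=3 B=5)
Target reached → yes.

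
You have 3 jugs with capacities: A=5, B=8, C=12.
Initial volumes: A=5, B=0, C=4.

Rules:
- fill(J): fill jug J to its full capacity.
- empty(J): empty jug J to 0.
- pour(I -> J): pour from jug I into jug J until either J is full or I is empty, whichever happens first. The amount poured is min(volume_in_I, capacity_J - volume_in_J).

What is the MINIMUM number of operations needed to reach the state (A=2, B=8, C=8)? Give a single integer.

Answer: 6

Derivation:
BFS from (A=5, B=0, C=4). One shortest path:
  1. fill(B) -> (A=5 B=8 C=4)
  2. empty(C) -> (A=5 B=8 C=0)
  3. pour(B -> C) -> (A=5 B=0 C=8)
  4. pour(A -> B) -> (A=0 B=5 C=8)
  5. fill(A) -> (A=5 B=5 C=8)
  6. pour(A -> B) -> (A=2 B=8 C=8)
Reached target in 6 moves.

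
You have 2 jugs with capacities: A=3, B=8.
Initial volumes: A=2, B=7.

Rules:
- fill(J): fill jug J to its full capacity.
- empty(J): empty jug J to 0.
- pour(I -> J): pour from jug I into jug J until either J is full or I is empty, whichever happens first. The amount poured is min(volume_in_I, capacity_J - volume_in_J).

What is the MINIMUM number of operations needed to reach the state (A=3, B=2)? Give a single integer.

BFS from (A=2, B=7). One shortest path:
  1. empty(B) -> (A=2 B=0)
  2. pour(A -> B) -> (A=0 B=2)
  3. fill(A) -> (A=3 B=2)
Reached target in 3 moves.

Answer: 3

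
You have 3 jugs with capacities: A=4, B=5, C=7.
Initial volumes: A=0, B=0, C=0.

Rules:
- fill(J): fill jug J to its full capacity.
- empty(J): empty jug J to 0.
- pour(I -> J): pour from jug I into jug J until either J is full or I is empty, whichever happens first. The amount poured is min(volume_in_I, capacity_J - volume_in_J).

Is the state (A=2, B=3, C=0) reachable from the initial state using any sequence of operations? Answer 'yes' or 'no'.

Answer: yes

Derivation:
BFS from (A=0, B=0, C=0):
  1. fill(C) -> (A=0 B=0 C=7)
  2. pour(C -> B) -> (A=0 B=5 C=2)
  3. pour(C -> A) -> (A=2 B=5 C=0)
  4. pour(B -> C) -> (A=2 B=0 C=5)
  5. fill(B) -> (A=2 B=5 C=5)
  6. pour(B -> C) -> (A=2 B=3 C=7)
  7. empty(C) -> (A=2 B=3 C=0)
Target reached → yes.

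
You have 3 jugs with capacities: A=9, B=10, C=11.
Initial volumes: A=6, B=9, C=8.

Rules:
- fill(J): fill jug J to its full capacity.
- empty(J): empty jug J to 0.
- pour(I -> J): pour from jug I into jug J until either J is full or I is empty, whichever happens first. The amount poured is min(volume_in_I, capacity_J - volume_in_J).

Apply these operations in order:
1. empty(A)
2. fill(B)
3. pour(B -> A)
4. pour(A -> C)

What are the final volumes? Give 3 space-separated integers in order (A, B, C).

Answer: 6 1 11

Derivation:
Step 1: empty(A) -> (A=0 B=9 C=8)
Step 2: fill(B) -> (A=0 B=10 C=8)
Step 3: pour(B -> A) -> (A=9 B=1 C=8)
Step 4: pour(A -> C) -> (A=6 B=1 C=11)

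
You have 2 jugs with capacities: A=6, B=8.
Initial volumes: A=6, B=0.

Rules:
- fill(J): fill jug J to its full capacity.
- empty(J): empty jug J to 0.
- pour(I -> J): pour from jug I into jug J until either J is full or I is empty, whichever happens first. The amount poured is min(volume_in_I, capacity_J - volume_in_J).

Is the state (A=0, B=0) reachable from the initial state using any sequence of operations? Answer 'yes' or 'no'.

BFS from (A=6, B=0):
  1. empty(A) -> (A=0 B=0)
Target reached → yes.

Answer: yes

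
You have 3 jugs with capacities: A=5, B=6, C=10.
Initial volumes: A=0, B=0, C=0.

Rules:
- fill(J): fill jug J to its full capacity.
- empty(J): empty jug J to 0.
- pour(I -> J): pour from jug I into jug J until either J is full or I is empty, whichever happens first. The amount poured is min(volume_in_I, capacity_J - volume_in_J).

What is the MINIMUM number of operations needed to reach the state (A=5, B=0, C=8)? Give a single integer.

Answer: 8

Derivation:
BFS from (A=0, B=0, C=0). One shortest path:
  1. fill(A) -> (A=5 B=0 C=0)
  2. fill(C) -> (A=5 B=0 C=10)
  3. pour(C -> B) -> (A=5 B=6 C=4)
  4. empty(B) -> (A=5 B=0 C=4)
  5. pour(C -> B) -> (A=5 B=4 C=0)
  6. fill(C) -> (A=5 B=4 C=10)
  7. pour(C -> B) -> (A=5 B=6 C=8)
  8. empty(B) -> (A=5 B=0 C=8)
Reached target in 8 moves.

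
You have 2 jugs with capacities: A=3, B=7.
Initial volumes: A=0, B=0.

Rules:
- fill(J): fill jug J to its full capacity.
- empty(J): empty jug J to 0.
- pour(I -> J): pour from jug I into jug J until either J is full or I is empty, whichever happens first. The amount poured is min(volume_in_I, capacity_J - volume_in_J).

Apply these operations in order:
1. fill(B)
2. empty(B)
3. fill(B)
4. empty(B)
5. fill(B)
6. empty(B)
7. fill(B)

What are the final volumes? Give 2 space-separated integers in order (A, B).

Answer: 0 7

Derivation:
Step 1: fill(B) -> (A=0 B=7)
Step 2: empty(B) -> (A=0 B=0)
Step 3: fill(B) -> (A=0 B=7)
Step 4: empty(B) -> (A=0 B=0)
Step 5: fill(B) -> (A=0 B=7)
Step 6: empty(B) -> (A=0 B=0)
Step 7: fill(B) -> (A=0 B=7)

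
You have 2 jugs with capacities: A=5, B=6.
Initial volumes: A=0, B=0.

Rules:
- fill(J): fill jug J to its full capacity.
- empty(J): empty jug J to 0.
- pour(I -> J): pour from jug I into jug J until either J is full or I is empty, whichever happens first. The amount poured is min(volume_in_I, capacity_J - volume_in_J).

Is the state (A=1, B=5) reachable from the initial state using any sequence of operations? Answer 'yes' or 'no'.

BFS explored all 22 reachable states.
Reachable set includes: (0,0), (0,1), (0,2), (0,3), (0,4), (0,5), (0,6), (1,0), (1,6), (2,0), (2,6), (3,0) ...
Target (A=1, B=5) not in reachable set → no.

Answer: no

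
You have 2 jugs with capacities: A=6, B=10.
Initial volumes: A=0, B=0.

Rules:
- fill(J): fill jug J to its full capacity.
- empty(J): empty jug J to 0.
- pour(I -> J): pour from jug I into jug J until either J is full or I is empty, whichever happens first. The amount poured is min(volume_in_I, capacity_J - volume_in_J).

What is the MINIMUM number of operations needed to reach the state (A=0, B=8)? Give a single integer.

Answer: 7

Derivation:
BFS from (A=0, B=0). One shortest path:
  1. fill(B) -> (A=0 B=10)
  2. pour(B -> A) -> (A=6 B=4)
  3. empty(A) -> (A=0 B=4)
  4. pour(B -> A) -> (A=4 B=0)
  5. fill(B) -> (A=4 B=10)
  6. pour(B -> A) -> (A=6 B=8)
  7. empty(A) -> (A=0 B=8)
Reached target in 7 moves.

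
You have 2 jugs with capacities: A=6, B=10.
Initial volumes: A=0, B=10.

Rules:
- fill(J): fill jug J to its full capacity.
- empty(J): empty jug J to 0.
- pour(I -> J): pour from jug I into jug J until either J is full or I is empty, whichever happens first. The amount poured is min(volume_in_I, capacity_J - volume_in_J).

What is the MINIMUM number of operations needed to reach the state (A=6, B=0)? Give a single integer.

Answer: 2

Derivation:
BFS from (A=0, B=10). One shortest path:
  1. fill(A) -> (A=6 B=10)
  2. empty(B) -> (A=6 B=0)
Reached target in 2 moves.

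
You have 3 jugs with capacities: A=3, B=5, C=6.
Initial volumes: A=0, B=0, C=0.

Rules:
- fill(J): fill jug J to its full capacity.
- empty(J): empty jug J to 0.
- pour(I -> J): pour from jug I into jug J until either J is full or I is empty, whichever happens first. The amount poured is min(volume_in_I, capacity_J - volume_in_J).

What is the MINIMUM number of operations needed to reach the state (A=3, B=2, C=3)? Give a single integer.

Answer: 4

Derivation:
BFS from (A=0, B=0, C=0). One shortest path:
  1. fill(A) -> (A=3 B=0 C=0)
  2. fill(B) -> (A=3 B=5 C=0)
  3. pour(A -> C) -> (A=0 B=5 C=3)
  4. pour(B -> A) -> (A=3 B=2 C=3)
Reached target in 4 moves.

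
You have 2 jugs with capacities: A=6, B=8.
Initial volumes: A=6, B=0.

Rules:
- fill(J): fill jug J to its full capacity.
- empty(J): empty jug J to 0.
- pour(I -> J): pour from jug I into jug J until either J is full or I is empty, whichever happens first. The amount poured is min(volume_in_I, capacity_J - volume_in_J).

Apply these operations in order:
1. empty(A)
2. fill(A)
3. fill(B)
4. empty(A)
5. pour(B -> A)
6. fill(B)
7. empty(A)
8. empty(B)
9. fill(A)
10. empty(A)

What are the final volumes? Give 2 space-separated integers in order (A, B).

Step 1: empty(A) -> (A=0 B=0)
Step 2: fill(A) -> (A=6 B=0)
Step 3: fill(B) -> (A=6 B=8)
Step 4: empty(A) -> (A=0 B=8)
Step 5: pour(B -> A) -> (A=6 B=2)
Step 6: fill(B) -> (A=6 B=8)
Step 7: empty(A) -> (A=0 B=8)
Step 8: empty(B) -> (A=0 B=0)
Step 9: fill(A) -> (A=6 B=0)
Step 10: empty(A) -> (A=0 B=0)

Answer: 0 0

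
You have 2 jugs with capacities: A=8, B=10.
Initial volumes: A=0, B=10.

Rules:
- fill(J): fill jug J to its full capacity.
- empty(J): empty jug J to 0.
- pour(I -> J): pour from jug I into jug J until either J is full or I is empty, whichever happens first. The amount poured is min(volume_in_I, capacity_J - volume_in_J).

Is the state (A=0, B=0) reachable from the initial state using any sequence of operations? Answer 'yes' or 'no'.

Answer: yes

Derivation:
BFS from (A=0, B=10):
  1. empty(B) -> (A=0 B=0)
Target reached → yes.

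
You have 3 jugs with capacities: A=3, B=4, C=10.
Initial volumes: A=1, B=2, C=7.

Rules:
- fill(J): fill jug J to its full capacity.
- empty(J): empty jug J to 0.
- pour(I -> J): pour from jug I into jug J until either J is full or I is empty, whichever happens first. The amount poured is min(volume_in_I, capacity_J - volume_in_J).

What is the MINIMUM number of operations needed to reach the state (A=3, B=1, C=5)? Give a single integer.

BFS from (A=1, B=2, C=7). One shortest path:
  1. empty(A) -> (A=0 B=2 C=7)
  2. pour(C -> B) -> (A=0 B=4 C=5)
  3. pour(B -> A) -> (A=3 B=1 C=5)
Reached target in 3 moves.

Answer: 3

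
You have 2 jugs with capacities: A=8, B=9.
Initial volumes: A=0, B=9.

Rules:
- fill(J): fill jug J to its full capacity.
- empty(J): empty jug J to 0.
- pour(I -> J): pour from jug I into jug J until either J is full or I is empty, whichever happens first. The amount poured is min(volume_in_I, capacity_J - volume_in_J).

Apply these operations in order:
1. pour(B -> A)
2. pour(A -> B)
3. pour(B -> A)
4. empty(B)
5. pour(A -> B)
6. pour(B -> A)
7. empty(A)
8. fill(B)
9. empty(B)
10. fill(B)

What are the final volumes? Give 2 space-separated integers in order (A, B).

Step 1: pour(B -> A) -> (A=8 B=1)
Step 2: pour(A -> B) -> (A=0 B=9)
Step 3: pour(B -> A) -> (A=8 B=1)
Step 4: empty(B) -> (A=8 B=0)
Step 5: pour(A -> B) -> (A=0 B=8)
Step 6: pour(B -> A) -> (A=8 B=0)
Step 7: empty(A) -> (A=0 B=0)
Step 8: fill(B) -> (A=0 B=9)
Step 9: empty(B) -> (A=0 B=0)
Step 10: fill(B) -> (A=0 B=9)

Answer: 0 9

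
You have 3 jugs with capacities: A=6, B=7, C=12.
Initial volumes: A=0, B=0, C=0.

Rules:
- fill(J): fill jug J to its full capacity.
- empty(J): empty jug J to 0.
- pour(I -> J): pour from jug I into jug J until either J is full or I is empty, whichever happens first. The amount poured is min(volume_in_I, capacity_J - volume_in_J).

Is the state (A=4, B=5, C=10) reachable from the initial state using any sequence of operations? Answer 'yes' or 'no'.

Answer: no

Derivation:
BFS explored all 398 reachable states.
Reachable set includes: (0,0,0), (0,0,1), (0,0,2), (0,0,3), (0,0,4), (0,0,5), (0,0,6), (0,0,7), (0,0,8), (0,0,9), (0,0,10), (0,0,11) ...
Target (A=4, B=5, C=10) not in reachable set → no.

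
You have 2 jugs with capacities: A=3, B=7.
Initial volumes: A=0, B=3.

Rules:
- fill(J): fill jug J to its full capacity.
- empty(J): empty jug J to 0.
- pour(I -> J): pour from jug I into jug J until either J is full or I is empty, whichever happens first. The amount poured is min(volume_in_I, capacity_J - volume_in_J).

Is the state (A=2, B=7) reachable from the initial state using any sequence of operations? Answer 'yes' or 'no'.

Answer: yes

Derivation:
BFS from (A=0, B=3):
  1. fill(A) -> (A=3 B=3)
  2. pour(A -> B) -> (A=0 B=6)
  3. fill(A) -> (A=3 B=6)
  4. pour(A -> B) -> (A=2 B=7)
Target reached → yes.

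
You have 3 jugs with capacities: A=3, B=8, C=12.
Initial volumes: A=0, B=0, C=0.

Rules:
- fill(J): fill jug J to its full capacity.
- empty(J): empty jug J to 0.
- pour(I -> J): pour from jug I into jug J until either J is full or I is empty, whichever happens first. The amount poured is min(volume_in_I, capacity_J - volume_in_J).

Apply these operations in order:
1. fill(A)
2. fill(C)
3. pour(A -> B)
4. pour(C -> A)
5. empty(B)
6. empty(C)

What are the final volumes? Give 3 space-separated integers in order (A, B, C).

Answer: 3 0 0

Derivation:
Step 1: fill(A) -> (A=3 B=0 C=0)
Step 2: fill(C) -> (A=3 B=0 C=12)
Step 3: pour(A -> B) -> (A=0 B=3 C=12)
Step 4: pour(C -> A) -> (A=3 B=3 C=9)
Step 5: empty(B) -> (A=3 B=0 C=9)
Step 6: empty(C) -> (A=3 B=0 C=0)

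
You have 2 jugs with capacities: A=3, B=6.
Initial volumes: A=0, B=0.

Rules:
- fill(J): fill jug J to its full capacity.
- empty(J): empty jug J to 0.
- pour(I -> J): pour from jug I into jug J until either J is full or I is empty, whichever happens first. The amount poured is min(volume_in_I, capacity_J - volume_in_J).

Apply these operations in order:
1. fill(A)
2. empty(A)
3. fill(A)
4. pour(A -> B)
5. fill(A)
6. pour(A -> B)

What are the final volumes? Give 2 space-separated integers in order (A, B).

Answer: 0 6

Derivation:
Step 1: fill(A) -> (A=3 B=0)
Step 2: empty(A) -> (A=0 B=0)
Step 3: fill(A) -> (A=3 B=0)
Step 4: pour(A -> B) -> (A=0 B=3)
Step 5: fill(A) -> (A=3 B=3)
Step 6: pour(A -> B) -> (A=0 B=6)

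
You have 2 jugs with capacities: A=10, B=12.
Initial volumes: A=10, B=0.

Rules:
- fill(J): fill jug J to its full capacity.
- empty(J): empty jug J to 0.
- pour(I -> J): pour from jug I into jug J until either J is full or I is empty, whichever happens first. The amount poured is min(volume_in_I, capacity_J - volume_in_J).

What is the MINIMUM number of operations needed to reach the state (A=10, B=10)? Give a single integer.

Answer: 2

Derivation:
BFS from (A=10, B=0). One shortest path:
  1. pour(A -> B) -> (A=0 B=10)
  2. fill(A) -> (A=10 B=10)
Reached target in 2 moves.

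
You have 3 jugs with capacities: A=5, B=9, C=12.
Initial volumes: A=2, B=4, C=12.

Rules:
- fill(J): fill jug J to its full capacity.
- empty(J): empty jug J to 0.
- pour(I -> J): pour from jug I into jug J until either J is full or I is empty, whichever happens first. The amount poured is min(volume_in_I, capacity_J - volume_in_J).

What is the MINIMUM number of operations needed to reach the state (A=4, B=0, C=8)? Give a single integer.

Answer: 6

Derivation:
BFS from (A=2, B=4, C=12). One shortest path:
  1. empty(A) -> (A=0 B=4 C=12)
  2. empty(B) -> (A=0 B=0 C=12)
  3. pour(C -> B) -> (A=0 B=9 C=3)
  4. pour(B -> A) -> (A=5 B=4 C=3)
  5. pour(A -> C) -> (A=0 B=4 C=8)
  6. pour(B -> A) -> (A=4 B=0 C=8)
Reached target in 6 moves.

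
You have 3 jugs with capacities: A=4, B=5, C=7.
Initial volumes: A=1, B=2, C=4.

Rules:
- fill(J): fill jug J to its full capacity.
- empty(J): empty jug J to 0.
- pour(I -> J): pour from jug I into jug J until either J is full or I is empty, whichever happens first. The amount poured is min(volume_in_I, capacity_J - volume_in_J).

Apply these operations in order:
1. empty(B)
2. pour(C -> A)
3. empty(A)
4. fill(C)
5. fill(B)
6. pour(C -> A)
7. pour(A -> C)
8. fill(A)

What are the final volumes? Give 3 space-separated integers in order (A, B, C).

Step 1: empty(B) -> (A=1 B=0 C=4)
Step 2: pour(C -> A) -> (A=4 B=0 C=1)
Step 3: empty(A) -> (A=0 B=0 C=1)
Step 4: fill(C) -> (A=0 B=0 C=7)
Step 5: fill(B) -> (A=0 B=5 C=7)
Step 6: pour(C -> A) -> (A=4 B=5 C=3)
Step 7: pour(A -> C) -> (A=0 B=5 C=7)
Step 8: fill(A) -> (A=4 B=5 C=7)

Answer: 4 5 7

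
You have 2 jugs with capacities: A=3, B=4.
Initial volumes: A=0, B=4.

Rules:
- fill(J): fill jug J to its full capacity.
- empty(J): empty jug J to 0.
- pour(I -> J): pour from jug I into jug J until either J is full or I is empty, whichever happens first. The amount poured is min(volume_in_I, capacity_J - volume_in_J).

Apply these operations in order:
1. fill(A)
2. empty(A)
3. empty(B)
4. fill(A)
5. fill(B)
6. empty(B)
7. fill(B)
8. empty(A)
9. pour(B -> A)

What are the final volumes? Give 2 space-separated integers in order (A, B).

Answer: 3 1

Derivation:
Step 1: fill(A) -> (A=3 B=4)
Step 2: empty(A) -> (A=0 B=4)
Step 3: empty(B) -> (A=0 B=0)
Step 4: fill(A) -> (A=3 B=0)
Step 5: fill(B) -> (A=3 B=4)
Step 6: empty(B) -> (A=3 B=0)
Step 7: fill(B) -> (A=3 B=4)
Step 8: empty(A) -> (A=0 B=4)
Step 9: pour(B -> A) -> (A=3 B=1)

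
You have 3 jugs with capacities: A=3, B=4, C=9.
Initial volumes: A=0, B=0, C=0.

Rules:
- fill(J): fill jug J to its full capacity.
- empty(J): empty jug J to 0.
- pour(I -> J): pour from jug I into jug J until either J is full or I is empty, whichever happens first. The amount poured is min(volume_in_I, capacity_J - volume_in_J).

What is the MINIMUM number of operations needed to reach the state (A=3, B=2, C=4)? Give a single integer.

BFS from (A=0, B=0, C=0). One shortest path:
  1. fill(A) -> (A=3 B=0 C=0)
  2. pour(A -> B) -> (A=0 B=3 C=0)
  3. fill(A) -> (A=3 B=3 C=0)
  4. pour(A -> B) -> (A=2 B=4 C=0)
  5. pour(B -> C) -> (A=2 B=0 C=4)
  6. pour(A -> B) -> (A=0 B=2 C=4)
  7. fill(A) -> (A=3 B=2 C=4)
Reached target in 7 moves.

Answer: 7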